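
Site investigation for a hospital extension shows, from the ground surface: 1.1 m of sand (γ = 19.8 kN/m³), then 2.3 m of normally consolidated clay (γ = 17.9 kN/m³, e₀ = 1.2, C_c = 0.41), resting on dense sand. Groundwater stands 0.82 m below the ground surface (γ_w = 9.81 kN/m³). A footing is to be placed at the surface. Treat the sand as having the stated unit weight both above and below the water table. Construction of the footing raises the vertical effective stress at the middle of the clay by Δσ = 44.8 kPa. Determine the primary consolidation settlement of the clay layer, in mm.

Mid-depth of clay below the ground surface: z = 1.1 + 2.3/2 = 2.25 m.
Total vertical stress at mid-clay: σ_v = 19.8×1.1 + 17.9×1.15 = 42.365 kPa.
Pore pressure: u = 9.81×(2.25 − 0.82) = 14.028 kPa.
Initial effective stress: σ'_0 = σ_v − u = 42.365 − 14.028 = 28.337 kPa.
Final effective stress: σ'_f = σ'_0 + Δσ = 28.337 + 44.8 = 73.137 kPa.
Normally consolidated clay, so the full stress increment lies on the virgin compression line:
S_c = C_c·H/(1+e₀)·log₁₀(σ'_f/σ'_0) = 0.41×2.3/(1+1.2)×log₁₀(73.137/28.337)
    = 0.42864 × 0.41178 = 0.1765 m

S_c ≈ 177 mm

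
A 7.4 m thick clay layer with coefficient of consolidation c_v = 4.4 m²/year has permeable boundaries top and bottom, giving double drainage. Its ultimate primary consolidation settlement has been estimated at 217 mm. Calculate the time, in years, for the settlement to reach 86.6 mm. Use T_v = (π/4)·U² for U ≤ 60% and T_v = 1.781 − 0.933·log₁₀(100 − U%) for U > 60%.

Drainage path length: H_d = H/2 = 3.7 m (double drainage).
U = S(t)/S_ult = 86.6/217 = 0.3991.
U ≤ 60%: T_v = (π/4)·U² = (π/4)×0.39908² = 0.12509.
t = T_v·H_d²/c_v = 0.12509×3.7²/4.4 = 0.3892 years.

t ≈ 0.389 years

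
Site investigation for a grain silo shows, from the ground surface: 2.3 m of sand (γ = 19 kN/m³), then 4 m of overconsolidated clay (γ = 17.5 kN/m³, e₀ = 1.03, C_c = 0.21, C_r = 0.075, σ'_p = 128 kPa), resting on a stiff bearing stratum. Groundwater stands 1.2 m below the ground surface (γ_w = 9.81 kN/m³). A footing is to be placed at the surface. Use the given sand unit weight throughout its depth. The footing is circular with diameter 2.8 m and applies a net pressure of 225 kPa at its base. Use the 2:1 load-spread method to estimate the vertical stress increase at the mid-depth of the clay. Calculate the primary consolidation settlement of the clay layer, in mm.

S_c ≈ 35 mm

Mid-depth of clay below the ground surface: z = 2.3 + 4/2 = 4.3 m.
Total vertical stress at mid-clay: σ_v = 19×2.3 + 17.5×2 = 78.7 kPa.
Pore pressure: u = 9.81×(4.3 − 1.2) = 30.411 kPa.
Initial effective stress: σ'_0 = σ_v − u = 78.7 − 30.411 = 48.289 kPa.
Stress increase at mid-clay by the 2:1 spreading method:
Δσ ≈ qD²/(D+z)² = 225×2.8²/(2.8+4.3)² = 34.993 kPa
Final effective stress: σ'_f = 48.289 + 34.993 = 83.282 kPa.
σ'_f = 83.282 ≤ σ'_p = 128 kPa, so the clay remains overconsolidated and only the recompression index applies:
S_c = C_r·H/(1+e₀)·log₁₀(σ'_f/σ'_0) = 0.075×4/2.03×log₁₀(83.282/48.289)
    = 0.14778 × 0.2367 = 0.03498 m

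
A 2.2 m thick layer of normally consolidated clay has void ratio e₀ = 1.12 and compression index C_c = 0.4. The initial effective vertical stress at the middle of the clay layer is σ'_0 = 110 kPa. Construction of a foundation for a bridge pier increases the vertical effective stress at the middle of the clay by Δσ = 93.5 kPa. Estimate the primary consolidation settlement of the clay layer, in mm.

S_c ≈ 111 mm

Final effective stress: σ'_f = σ'_0 + Δσ = 110 + 93.5 = 203.5 kPa.
Normally consolidated clay, so the full stress increment lies on the virgin compression line:
S_c = C_c·H/(1+e₀)·log₁₀(σ'_f/σ'_0) = 0.4×2.2/(1+1.12)×log₁₀(203.5/110)
    = 0.41509 × 0.26717 = 0.1109 m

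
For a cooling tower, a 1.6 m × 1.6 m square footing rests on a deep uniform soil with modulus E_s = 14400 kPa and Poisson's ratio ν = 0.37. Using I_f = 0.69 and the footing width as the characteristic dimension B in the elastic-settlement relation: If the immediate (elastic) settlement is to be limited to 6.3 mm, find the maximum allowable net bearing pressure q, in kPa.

q ≈ 95.2 kPa

S_e = q·B·(1−ν²)/E_s · I_f  ⇒  q = S_e·E_s / (B·(1−ν²)·I_f).
q = 0.0063 × 14400 / (1.6 × 0.8631 × 0.69) = 95.21 kPa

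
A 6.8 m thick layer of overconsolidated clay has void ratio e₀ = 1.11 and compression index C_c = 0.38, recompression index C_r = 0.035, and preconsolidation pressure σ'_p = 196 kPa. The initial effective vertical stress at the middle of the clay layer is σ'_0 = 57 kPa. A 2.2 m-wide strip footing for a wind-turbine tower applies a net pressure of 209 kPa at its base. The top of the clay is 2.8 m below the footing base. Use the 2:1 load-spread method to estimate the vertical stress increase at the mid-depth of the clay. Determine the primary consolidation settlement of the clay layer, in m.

Mid-depth of clay below the footing base: z = 2.8 + 6.8/2 = 6.2 m.
Stress increase at mid-clay by the 2:1 spreading method:
Δσ = qB/(B+z) = 209×2.2/(2.2+6.2) = 54.738 kPa
Final effective stress: σ'_f = 57 + 54.738 = 111.74 kPa.
σ'_f = 111.74 ≤ σ'_p = 196 kPa, so the clay remains overconsolidated and only the recompression index applies:
S_c = C_r·H/(1+e₀)·log₁₀(σ'_f/σ'_0) = 0.035×6.8/2.11×log₁₀(111.74/57)
    = 0.11279 × 0.29233 = 0.03297 m

S_c ≈ 0.033 m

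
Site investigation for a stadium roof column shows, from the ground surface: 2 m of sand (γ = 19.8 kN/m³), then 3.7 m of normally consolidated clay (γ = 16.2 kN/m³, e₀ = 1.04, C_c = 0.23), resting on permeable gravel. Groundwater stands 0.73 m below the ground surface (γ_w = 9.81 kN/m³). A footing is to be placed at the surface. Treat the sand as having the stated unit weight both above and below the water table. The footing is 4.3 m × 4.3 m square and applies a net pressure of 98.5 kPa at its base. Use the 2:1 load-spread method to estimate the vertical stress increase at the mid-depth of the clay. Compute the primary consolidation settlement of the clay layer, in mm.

Mid-depth of clay below the ground surface: z = 2 + 3.7/2 = 3.85 m.
Total vertical stress at mid-clay: σ_v = 19.8×2 + 16.2×1.85 = 69.57 kPa.
Pore pressure: u = 9.81×(3.85 − 0.73) = 30.607 kPa.
Initial effective stress: σ'_0 = σ_v − u = 69.57 − 30.607 = 38.963 kPa.
Stress increase at mid-clay by the 2:1 spreading method:
Δσ = qBL/((B+z)(L+z)) = 98.5×4.3×4.3/((4.3+3.85)(4.3+3.85)) = 27.419 kPa
Final effective stress: σ'_f = σ'_0 + Δσ = 38.963 + 27.419 = 66.382 kPa.
Normally consolidated clay, so the full stress increment lies on the virgin compression line:
S_c = C_c·H/(1+e₀)·log₁₀(σ'_f/σ'_0) = 0.23×3.7/(1+1.04)×log₁₀(66.382/38.963)
    = 0.41716 × 0.2314 = 0.09653 m

S_c ≈ 96.5 mm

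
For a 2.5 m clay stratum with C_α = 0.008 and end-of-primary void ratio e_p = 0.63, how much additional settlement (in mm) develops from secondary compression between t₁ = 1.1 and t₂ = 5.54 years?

S_s ≈ 8.61 mm

Secondary compression: S_s = C_α·H/(1+e_p)·log₁₀(t₂/t₁)
S_s = 0.008×2.5/(1+0.63)×log₁₀(5.54/1.1)
    = 0.01227 × 0.7021 = 0.008615 m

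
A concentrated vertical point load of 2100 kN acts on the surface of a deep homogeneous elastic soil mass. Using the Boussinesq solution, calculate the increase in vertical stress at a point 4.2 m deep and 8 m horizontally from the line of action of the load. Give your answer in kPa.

Δσ_z ≈ 1.23 kPa

Boussinesq vertical stress below a point load on an elastic half-space:
Δσ_z = 3P/(2πz²) · [1 + (r/z)²]^(−5/2)
r/z = 8/4.2 = 1.9048; [1+(r/z)²]^(−5/2) = 0.021701.
Δσ_z = 3×2100/(2π×4.2²) × 0.021701 = 56.841 × 0.021701 = 1.234 kPa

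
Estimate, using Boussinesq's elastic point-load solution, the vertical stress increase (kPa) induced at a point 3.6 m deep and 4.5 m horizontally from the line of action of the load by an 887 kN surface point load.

Boussinesq vertical stress below a point load on an elastic half-space:
Δσ_z = 3P/(2πz²) · [1 + (r/z)²]^(−5/2)
r/z = 4.5/3.6 = 1.25; [1+(r/z)²]^(−5/2) = 0.095135.
Δσ_z = 3×887/(2π×3.6²) × 0.095135 = 32.678 × 0.095135 = 3.109 kPa

Δσ_z ≈ 3.11 kPa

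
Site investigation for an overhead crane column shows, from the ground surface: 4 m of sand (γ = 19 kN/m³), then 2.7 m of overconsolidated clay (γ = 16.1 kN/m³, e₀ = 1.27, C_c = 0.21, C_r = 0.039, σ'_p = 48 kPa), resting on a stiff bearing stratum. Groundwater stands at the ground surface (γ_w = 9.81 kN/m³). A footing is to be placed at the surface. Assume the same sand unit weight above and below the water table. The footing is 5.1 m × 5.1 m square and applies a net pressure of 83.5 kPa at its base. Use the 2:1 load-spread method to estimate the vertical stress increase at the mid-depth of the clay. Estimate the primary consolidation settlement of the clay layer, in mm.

Mid-depth of clay below the ground surface: z = 4 + 2.7/2 = 5.35 m.
Total vertical stress at mid-clay: σ_v = 19×4 + 16.1×1.35 = 97.735 kPa.
Pore pressure: u = 9.81×(5.35 − 0) = 52.483 kPa.
Initial effective stress: σ'_0 = σ_v − u = 97.735 − 52.483 = 45.252 kPa.
Stress increase at mid-clay by the 2:1 spreading method:
Δσ = qBL/((B+z)(L+z)) = 83.5×5.1×5.1/((5.1+5.35)(5.1+5.35)) = 19.888 kPa
Final effective stress: σ'_f = 45.252 + 19.888 = 65.14 kPa.
σ'_f = 65.14 > σ'_p = 48 kPa, so the stress path crosses the preconsolidation pressure — recompression up to σ'_p, then virgin compression beyond:
S_c = H/(1+e₀)·[C_r·log₁₀(σ'_p/σ'_0) + C_c·log₁₀(σ'_f/σ'_p)]
    = 2.7/2.27 × [0.039×log₁₀(48/45.252) + 0.21×log₁₀(65.14/48)]
    = 1.1894 × [0.00099853 + 0.027847] = 0.03431 m

S_c ≈ 34.3 mm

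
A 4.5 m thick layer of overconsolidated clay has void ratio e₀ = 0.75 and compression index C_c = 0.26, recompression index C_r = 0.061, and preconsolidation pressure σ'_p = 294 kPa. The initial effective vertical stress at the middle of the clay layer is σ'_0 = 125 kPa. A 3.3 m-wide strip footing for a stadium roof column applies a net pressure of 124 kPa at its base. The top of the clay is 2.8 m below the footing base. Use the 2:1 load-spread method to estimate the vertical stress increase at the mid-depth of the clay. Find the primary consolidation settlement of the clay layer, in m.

S_c ≈ 0.0225 m

Mid-depth of clay below the footing base: z = 2.8 + 4.5/2 = 5.05 m.
Stress increase at mid-clay by the 2:1 spreading method:
Δσ = qB/(B+z) = 124×3.3/(3.3+5.05) = 49.006 kPa
Final effective stress: σ'_f = 125 + 49.006 = 174.01 kPa.
σ'_f = 174.01 ≤ σ'_p = 294 kPa, so the clay remains overconsolidated and only the recompression index applies:
S_c = C_r·H/(1+e₀)·log₁₀(σ'_f/σ'_0) = 0.061×4.5/1.75×log₁₀(174.01/125)
    = 0.15686 × 0.14366 = 0.02253 m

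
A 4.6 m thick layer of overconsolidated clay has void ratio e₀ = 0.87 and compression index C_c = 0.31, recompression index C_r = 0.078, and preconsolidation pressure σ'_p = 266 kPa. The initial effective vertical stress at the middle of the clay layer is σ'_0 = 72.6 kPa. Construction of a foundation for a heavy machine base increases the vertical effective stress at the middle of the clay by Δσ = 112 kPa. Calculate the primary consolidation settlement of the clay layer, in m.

Final effective stress: σ'_f = 72.6 + 112 = 184.6 kPa.
σ'_f = 184.6 ≤ σ'_p = 266 kPa, so the clay remains overconsolidated and only the recompression index applies:
S_c = C_r·H/(1+e₀)·log₁₀(σ'_f/σ'_0) = 0.078×4.6/1.87×log₁₀(184.6/72.6)
    = 0.19187 × 0.4053 = 0.07777 m

S_c ≈ 0.0778 m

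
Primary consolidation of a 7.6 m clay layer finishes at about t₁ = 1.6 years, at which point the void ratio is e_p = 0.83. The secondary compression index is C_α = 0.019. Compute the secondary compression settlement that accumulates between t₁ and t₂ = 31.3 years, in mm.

Secondary compression: S_s = C_α·H/(1+e_p)·log₁₀(t₂/t₁)
S_s = 0.019×7.6/(1+0.83)×log₁₀(31.3/1.6)
    = 0.07891 × 1.291 = 0.1019 m

S_s ≈ 102 mm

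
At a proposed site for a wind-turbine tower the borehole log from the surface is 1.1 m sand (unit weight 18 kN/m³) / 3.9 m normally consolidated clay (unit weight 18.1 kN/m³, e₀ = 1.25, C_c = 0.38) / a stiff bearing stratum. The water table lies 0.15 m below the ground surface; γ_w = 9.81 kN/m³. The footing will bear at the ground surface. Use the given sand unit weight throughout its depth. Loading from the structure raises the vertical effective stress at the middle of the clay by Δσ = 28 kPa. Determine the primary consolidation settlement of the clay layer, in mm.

S_c ≈ 205 mm

Mid-depth of clay below the ground surface: z = 1.1 + 3.9/2 = 3.05 m.
Total vertical stress at mid-clay: σ_v = 18×1.1 + 18.1×1.95 = 55.095 kPa.
Pore pressure: u = 9.81×(3.05 − 0.15) = 28.449 kPa.
Initial effective stress: σ'_0 = σ_v − u = 55.095 − 28.449 = 26.646 kPa.
Final effective stress: σ'_f = σ'_0 + Δσ = 26.646 + 28 = 54.646 kPa.
Normally consolidated clay, so the full stress increment lies on the virgin compression line:
S_c = C_c·H/(1+e₀)·log₁₀(σ'_f/σ'_0) = 0.38×3.9/(1+1.25)×log₁₀(54.646/26.646)
    = 0.65867 × 0.31193 = 0.2055 m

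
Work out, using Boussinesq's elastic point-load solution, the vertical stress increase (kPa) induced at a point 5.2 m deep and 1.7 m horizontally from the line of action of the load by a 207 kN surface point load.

Δσ_z ≈ 2.84 kPa

Boussinesq vertical stress below a point load on an elastic half-space:
Δσ_z = 3P/(2πz²) · [1 + (r/z)²]^(−5/2)
r/z = 1.7/5.2 = 0.32692; [1+(r/z)²]^(−5/2) = 0.7758.
Δσ_z = 3×207/(2π×5.2²) × 0.7758 = 3.6551 × 0.7758 = 2.836 kPa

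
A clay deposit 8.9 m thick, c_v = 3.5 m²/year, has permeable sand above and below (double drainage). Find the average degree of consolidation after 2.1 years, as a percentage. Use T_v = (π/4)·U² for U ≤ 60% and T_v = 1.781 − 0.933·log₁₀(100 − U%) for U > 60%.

Drainage path length: H_d = H/2 = 4.45 m (double drainage).
T_v = c_v·t/H_d² = 3.5×2.1/4.45² = 0.37117.
T_v = 0.37117 corresponds to the U > 60% branch:
U = 1 − 10^((1.781 − T_v)/0.933)/100 = 0.6756

U ≈ 67.6 %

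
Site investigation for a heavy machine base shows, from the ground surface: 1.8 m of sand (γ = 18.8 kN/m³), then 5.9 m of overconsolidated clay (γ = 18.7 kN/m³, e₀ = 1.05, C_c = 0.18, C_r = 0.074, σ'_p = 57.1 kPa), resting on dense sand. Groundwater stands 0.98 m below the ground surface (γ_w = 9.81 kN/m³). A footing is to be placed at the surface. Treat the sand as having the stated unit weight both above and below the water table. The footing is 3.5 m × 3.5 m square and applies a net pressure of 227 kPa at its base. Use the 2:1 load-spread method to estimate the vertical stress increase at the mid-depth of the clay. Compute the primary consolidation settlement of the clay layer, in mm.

Mid-depth of clay below the ground surface: z = 1.8 + 5.9/2 = 4.75 m.
Total vertical stress at mid-clay: σ_v = 18.8×1.8 + 18.7×2.95 = 89.005 kPa.
Pore pressure: u = 9.81×(4.75 − 0.98) = 36.984 kPa.
Initial effective stress: σ'_0 = σ_v − u = 89.005 − 36.984 = 52.021 kPa.
Stress increase at mid-clay by the 2:1 spreading method:
Δσ = qBL/((B+z)(L+z)) = 227×3.5×3.5/((3.5+4.75)(3.5+4.75)) = 40.856 kPa
Final effective stress: σ'_f = 52.021 + 40.856 = 92.877 kPa.
σ'_f = 92.877 > σ'_p = 57.1 kPa, so the stress path crosses the preconsolidation pressure — recompression up to σ'_p, then virgin compression beyond:
S_c = H/(1+e₀)·[C_r·log₁₀(σ'_p/σ'_0) + C_c·log₁₀(σ'_f/σ'_p)]
    = 5.9/2.05 × [0.074×log₁₀(57.1/52.021) + 0.18×log₁₀(92.877/57.1)]
    = 2.878 × [0.0029938 + 0.038029] = 0.1181 m

S_c ≈ 118 mm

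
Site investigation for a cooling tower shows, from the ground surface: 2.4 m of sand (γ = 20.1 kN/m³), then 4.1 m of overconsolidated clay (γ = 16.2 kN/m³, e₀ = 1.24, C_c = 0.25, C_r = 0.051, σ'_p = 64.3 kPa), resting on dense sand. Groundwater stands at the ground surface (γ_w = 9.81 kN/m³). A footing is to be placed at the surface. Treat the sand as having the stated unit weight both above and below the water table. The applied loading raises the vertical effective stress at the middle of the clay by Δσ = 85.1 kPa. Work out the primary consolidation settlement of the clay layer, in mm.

S_c ≈ 150 mm

Mid-depth of clay below the ground surface: z = 2.4 + 4.1/2 = 4.45 m.
Total vertical stress at mid-clay: σ_v = 20.1×2.4 + 16.2×2.05 = 81.45 kPa.
Pore pressure: u = 9.81×(4.45 − 0) = 43.655 kPa.
Initial effective stress: σ'_0 = σ_v − u = 81.45 − 43.655 = 37.795 kPa.
Final effective stress: σ'_f = 37.795 + 85.1 = 122.89 kPa.
σ'_f = 122.89 > σ'_p = 64.3 kPa, so the stress path crosses the preconsolidation pressure — recompression up to σ'_p, then virgin compression beyond:
S_c = H/(1+e₀)·[C_r·log₁₀(σ'_p/σ'_0) + C_c·log₁₀(σ'_f/σ'_p)]
    = 4.1/2.24 × [0.051×log₁₀(64.3/37.795) + 0.25×log₁₀(122.89/64.3)]
    = 1.8304 × [0.01177 + 0.070326] = 0.1503 m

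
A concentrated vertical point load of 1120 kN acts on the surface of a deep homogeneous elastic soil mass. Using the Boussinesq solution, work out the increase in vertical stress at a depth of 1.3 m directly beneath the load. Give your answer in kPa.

Δσ_z ≈ 316 kPa

Boussinesq vertical stress below a point load on an elastic half-space:
Δσ_z = 3P/(2πz²) · [1 + (r/z)²]^(−5/2)
r/z = 0/1.3 = 0; [1+(r/z)²]^(−5/2) = 1.
Δσ_z = 3×1120/(2π×1.3²) × 1 = 316.43 × 1 = 316.4 kPa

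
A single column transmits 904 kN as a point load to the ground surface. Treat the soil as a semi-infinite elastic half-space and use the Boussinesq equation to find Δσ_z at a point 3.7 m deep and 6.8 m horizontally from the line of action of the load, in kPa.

Boussinesq vertical stress below a point load on an elastic half-space:
Δσ_z = 3P/(2πz²) · [1 + (r/z)²]^(−5/2)
r/z = 6.8/3.7 = 1.8378; [1+(r/z)²]^(−5/2) = 0.02494.
Δσ_z = 3×904/(2π×3.7²) × 0.02494 = 31.529 × 0.02494 = 0.7863 kPa

Δσ_z ≈ 0.786 kPa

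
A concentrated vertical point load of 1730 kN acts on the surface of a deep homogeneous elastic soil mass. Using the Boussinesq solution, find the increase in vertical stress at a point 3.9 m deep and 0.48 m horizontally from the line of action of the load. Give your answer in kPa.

Boussinesq vertical stress below a point load on an elastic half-space:
Δσ_z = 3P/(2πz²) · [1 + (r/z)²]^(−5/2)
r/z = 0.48/3.9 = 0.12308; [1+(r/z)²]^(−5/2) = 0.96311.
Δσ_z = 3×1730/(2π×3.9²) × 0.96311 = 54.307 × 0.96311 = 52.3 kPa

Δσ_z ≈ 52.3 kPa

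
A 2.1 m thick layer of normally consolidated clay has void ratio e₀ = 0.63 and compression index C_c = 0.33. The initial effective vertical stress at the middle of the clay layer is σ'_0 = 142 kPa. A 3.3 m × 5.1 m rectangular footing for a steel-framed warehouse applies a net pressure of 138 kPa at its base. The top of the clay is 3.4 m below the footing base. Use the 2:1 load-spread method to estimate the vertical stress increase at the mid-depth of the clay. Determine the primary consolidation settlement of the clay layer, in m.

Mid-depth of clay below the footing base: z = 3.4 + 2.1/2 = 4.45 m.
Stress increase at mid-clay by the 2:1 spreading method:
Δσ = qBL/((B+z)(L+z)) = 138×3.3×5.1/((3.3+4.45)(5.1+4.45)) = 31.38 kPa
Final effective stress: σ'_f = σ'_0 + Δσ = 142 + 31.38 = 173.38 kPa.
Normally consolidated clay, so the full stress increment lies on the virgin compression line:
S_c = C_c·H/(1+e₀)·log₁₀(σ'_f/σ'_0) = 0.33×2.1/(1+0.63)×log₁₀(173.38/142)
    = 0.42515 × 0.086711 = 0.03687 m

S_c ≈ 0.0369 m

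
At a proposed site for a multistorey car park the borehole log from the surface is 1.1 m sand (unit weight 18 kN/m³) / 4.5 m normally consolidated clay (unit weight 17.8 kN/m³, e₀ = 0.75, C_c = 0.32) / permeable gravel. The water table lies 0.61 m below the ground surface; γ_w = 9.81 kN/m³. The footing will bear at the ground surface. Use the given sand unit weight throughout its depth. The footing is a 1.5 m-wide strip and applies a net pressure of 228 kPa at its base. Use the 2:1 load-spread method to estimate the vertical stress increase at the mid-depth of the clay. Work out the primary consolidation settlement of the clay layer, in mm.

S_c ≈ 409 mm

Mid-depth of clay below the ground surface: z = 1.1 + 4.5/2 = 3.35 m.
Total vertical stress at mid-clay: σ_v = 18×1.1 + 17.8×2.25 = 59.85 kPa.
Pore pressure: u = 9.81×(3.35 − 0.61) = 26.879 kPa.
Initial effective stress: σ'_0 = σ_v − u = 59.85 − 26.879 = 32.971 kPa.
Stress increase at mid-clay by the 2:1 spreading method:
Δσ = qB/(B+z) = 228×1.5/(1.5+3.35) = 70.515 kPa
Final effective stress: σ'_f = σ'_0 + Δσ = 32.971 + 70.515 = 103.49 kPa.
Normally consolidated clay, so the full stress increment lies on the virgin compression line:
S_c = C_c·H/(1+e₀)·log₁₀(σ'_f/σ'_0) = 0.32×4.5/(1+0.75)×log₁₀(103.49/32.971)
    = 0.82286 × 0.49677 = 0.4088 m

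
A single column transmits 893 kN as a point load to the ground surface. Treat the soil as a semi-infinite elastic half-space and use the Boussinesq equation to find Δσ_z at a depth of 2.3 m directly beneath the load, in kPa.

Boussinesq vertical stress below a point load on an elastic half-space:
Δσ_z = 3P/(2πz²) · [1 + (r/z)²]^(−5/2)
r/z = 0/2.3 = 0; [1+(r/z)²]^(−5/2) = 1.
Δσ_z = 3×893/(2π×2.3²) × 1 = 80.6 × 1 = 80.6 kPa

Δσ_z ≈ 80.6 kPa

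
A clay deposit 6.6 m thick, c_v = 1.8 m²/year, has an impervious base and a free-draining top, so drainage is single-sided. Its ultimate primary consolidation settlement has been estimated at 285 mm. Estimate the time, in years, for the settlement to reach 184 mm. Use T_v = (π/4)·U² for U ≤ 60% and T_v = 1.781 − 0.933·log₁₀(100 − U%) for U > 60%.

Drainage path length: H_d = H = 6.6 m (single drainage).
U = S(t)/S_ult = 184/285 = 0.6456.
U > 60%: T_v = 1.781 − 0.933·log₁₀(100 − 64.561) = 0.33534.
t = T_v·H_d²/c_v = 0.33534×6.6²/1.8 = 8.115 years.

t ≈ 8.12 years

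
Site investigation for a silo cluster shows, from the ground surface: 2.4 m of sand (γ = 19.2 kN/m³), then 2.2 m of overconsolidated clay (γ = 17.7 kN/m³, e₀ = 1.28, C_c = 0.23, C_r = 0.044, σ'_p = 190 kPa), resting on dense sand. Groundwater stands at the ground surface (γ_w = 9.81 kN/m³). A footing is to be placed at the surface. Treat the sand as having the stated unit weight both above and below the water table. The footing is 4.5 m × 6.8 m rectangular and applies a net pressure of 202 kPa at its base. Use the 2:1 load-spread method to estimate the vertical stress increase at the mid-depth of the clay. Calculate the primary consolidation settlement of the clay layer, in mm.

Mid-depth of clay below the ground surface: z = 2.4 + 2.2/2 = 3.5 m.
Total vertical stress at mid-clay: σ_v = 19.2×2.4 + 17.7×1.1 = 65.55 kPa.
Pore pressure: u = 9.81×(3.5 − 0) = 34.335 kPa.
Initial effective stress: σ'_0 = σ_v − u = 65.55 − 34.335 = 31.215 kPa.
Stress increase at mid-clay by the 2:1 spreading method:
Δσ = qBL/((B+z)(L+z)) = 202×4.5×6.8/((4.5+3.5)(6.8+3.5)) = 75.015 kPa
Final effective stress: σ'_f = 31.215 + 75.015 = 106.23 kPa.
σ'_f = 106.23 ≤ σ'_p = 190 kPa, so the clay remains overconsolidated and only the recompression index applies:
S_c = C_r·H/(1+e₀)·log₁₀(σ'_f/σ'_0) = 0.044×2.2/2.28×log₁₀(106.23/31.215)
    = 0.042456 × 0.53188 = 0.02258 m

S_c ≈ 22.6 mm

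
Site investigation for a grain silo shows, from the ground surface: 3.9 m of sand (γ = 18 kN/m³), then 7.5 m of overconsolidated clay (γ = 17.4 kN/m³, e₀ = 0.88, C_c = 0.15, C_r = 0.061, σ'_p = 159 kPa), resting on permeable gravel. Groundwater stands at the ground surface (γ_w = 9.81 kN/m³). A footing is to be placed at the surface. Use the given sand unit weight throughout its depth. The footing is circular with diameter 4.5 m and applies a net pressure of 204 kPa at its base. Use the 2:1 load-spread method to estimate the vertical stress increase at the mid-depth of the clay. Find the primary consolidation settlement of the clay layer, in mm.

S_c ≈ 40.2 mm

Mid-depth of clay below the ground surface: z = 3.9 + 7.5/2 = 7.65 m.
Total vertical stress at mid-clay: σ_v = 18×3.9 + 17.4×3.75 = 135.45 kPa.
Pore pressure: u = 9.81×(7.65 − 0) = 75.047 kPa.
Initial effective stress: σ'_0 = σ_v − u = 135.45 − 75.047 = 60.403 kPa.
Stress increase at mid-clay by the 2:1 spreading method:
Δσ ≈ qD²/(D+z)² = 204×4.5²/(4.5+7.65)² = 27.984 kPa
Final effective stress: σ'_f = 60.403 + 27.984 = 88.387 kPa.
σ'_f = 88.387 ≤ σ'_p = 159 kPa, so the clay remains overconsolidated and only the recompression index applies:
S_c = C_r·H/(1+e₀)·log₁₀(σ'_f/σ'_0) = 0.061×7.5/1.88×log₁₀(88.387/60.403)
    = 0.24335 × 0.16533 = 0.04023 m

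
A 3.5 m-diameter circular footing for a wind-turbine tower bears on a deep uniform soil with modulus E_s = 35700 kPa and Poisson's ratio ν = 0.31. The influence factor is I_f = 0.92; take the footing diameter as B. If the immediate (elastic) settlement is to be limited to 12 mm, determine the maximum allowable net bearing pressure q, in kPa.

S_e = q·B·(1−ν²)/E_s · I_f  ⇒  q = S_e·E_s / (B·(1−ν²)·I_f).
q = 0.012 × 35700 / (3.5 × 0.9039 × 0.92) = 147.2 kPa

q ≈ 147 kPa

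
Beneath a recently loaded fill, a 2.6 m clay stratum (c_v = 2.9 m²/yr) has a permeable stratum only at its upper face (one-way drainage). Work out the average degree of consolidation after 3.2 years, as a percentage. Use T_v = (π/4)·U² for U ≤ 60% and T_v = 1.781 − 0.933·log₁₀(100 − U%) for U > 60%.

Drainage path length: H_d = H = 2.6 m (single drainage).
T_v = c_v·t/H_d² = 2.9×3.2/2.6² = 1.3728.
T_v = 1.3728 corresponds to the U > 60% branch:
U = 1 − 10^((1.781 − T_v)/0.933)/100 = 0.9726

U ≈ 97.3 %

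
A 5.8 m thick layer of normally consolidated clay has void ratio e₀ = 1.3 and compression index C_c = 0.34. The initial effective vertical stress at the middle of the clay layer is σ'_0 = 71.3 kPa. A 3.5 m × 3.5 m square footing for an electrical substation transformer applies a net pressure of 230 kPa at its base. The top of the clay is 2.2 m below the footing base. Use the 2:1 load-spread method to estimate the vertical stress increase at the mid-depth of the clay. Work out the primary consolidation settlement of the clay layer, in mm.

Mid-depth of clay below the footing base: z = 2.2 + 5.8/2 = 5.1 m.
Stress increase at mid-clay by the 2:1 spreading method:
Δσ = qBL/((B+z)(L+z)) = 230×3.5×3.5/((3.5+5.1)(3.5+5.1)) = 38.095 kPa
Final effective stress: σ'_f = σ'_0 + Δσ = 71.3 + 38.095 = 109.39 kPa.
Normally consolidated clay, so the full stress increment lies on the virgin compression line:
S_c = C_c·H/(1+e₀)·log₁₀(σ'_f/σ'_0) = 0.34×5.8/(1+1.3)×log₁₀(109.39/71.3)
    = 0.85739 × 0.18589 = 0.1594 m

S_c ≈ 159 mm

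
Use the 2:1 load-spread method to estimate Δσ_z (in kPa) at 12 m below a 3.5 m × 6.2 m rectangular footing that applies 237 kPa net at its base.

By the 2:1 method the load spreads at 1 horizontal : 2 vertical, so at depth z the loaded area has grown by z in each plan dimension:
Δσ = qBL/((B+z)(L+z)) = 237×3.5×6.2/((3.5+12)(6.2+12)) = 18.231 kPa

Δσ_z ≈ 18.2 kPa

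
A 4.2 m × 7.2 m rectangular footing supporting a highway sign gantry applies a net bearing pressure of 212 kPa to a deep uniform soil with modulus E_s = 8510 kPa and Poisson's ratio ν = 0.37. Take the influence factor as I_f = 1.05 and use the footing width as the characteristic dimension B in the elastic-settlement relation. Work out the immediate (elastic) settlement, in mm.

Immediate (elastic) settlement: S_e = q·B·(1−ν²)/E_s · I_f.
S_e = 212 × 4.2 × (1 − 0.37²) / 8510 × 1.05
    = 212 × 4.2 × 0.8631 / 8510 × 1.05
    = 0.09482 m = 94.82 mm

S_e ≈ 94.8 mm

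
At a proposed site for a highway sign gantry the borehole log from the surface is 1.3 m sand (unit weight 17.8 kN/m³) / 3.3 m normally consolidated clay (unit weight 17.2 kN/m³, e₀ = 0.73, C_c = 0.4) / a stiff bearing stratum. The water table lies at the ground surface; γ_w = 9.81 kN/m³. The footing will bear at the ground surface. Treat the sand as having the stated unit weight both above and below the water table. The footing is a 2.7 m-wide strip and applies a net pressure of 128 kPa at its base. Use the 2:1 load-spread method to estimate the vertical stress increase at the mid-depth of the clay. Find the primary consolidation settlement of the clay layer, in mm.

Mid-depth of clay below the ground surface: z = 1.3 + 3.3/2 = 2.95 m.
Total vertical stress at mid-clay: σ_v = 17.8×1.3 + 17.2×1.65 = 51.52 kPa.
Pore pressure: u = 9.81×(2.95 − 0) = 28.94 kPa.
Initial effective stress: σ'_0 = σ_v − u = 51.52 − 28.94 = 22.58 kPa.
Stress increase at mid-clay by the 2:1 spreading method:
Δσ = qB/(B+z) = 128×2.7/(2.7+2.95) = 61.168 kPa
Final effective stress: σ'_f = σ'_0 + Δσ = 22.58 + 61.168 = 83.748 kPa.
Normally consolidated clay, so the full stress increment lies on the virgin compression line:
S_c = C_c·H/(1+e₀)·log₁₀(σ'_f/σ'_0) = 0.4×3.3/(1+0.73)×log₁₀(83.748/22.58)
    = 0.76301 × 0.56925 = 0.4343 m

S_c ≈ 434 mm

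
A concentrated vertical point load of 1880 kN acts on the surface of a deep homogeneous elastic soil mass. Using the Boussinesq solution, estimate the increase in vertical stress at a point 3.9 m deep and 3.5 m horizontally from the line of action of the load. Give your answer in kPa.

Boussinesq vertical stress below a point load on an elastic half-space:
Δσ_z = 3P/(2πz²) · [1 + (r/z)²]^(−5/2)
r/z = 3.5/3.9 = 0.89744; [1+(r/z)²]^(−5/2) = 0.22833.
Δσ_z = 3×1880/(2π×3.9²) × 0.22833 = 59.016 × 0.22833 = 13.48 kPa

Δσ_z ≈ 13.5 kPa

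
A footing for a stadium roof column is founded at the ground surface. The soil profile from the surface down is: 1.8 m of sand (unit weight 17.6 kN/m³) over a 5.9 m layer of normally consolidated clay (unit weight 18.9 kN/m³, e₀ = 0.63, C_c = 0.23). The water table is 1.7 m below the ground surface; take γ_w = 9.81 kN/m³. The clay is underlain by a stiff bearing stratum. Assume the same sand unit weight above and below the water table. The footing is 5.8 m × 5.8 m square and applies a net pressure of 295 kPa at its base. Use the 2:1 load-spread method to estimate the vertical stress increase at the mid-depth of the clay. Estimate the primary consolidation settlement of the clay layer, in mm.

Mid-depth of clay below the ground surface: z = 1.8 + 5.9/2 = 4.75 m.
Total vertical stress at mid-clay: σ_v = 17.6×1.8 + 18.9×2.95 = 87.435 kPa.
Pore pressure: u = 9.81×(4.75 − 1.7) = 29.921 kPa.
Initial effective stress: σ'_0 = σ_v − u = 87.435 − 29.921 = 57.514 kPa.
Stress increase at mid-clay by the 2:1 spreading method:
Δσ = qBL/((B+z)(L+z)) = 295×5.8×5.8/((5.8+4.75)(5.8+4.75)) = 89.161 kPa
Final effective stress: σ'_f = σ'_0 + Δσ = 57.514 + 89.161 = 146.68 kPa.
Normally consolidated clay, so the full stress increment lies on the virgin compression line:
S_c = C_c·H/(1+e₀)·log₁₀(σ'_f/σ'_0) = 0.23×5.9/(1+0.63)×log₁₀(146.68/57.514)
    = 0.83252 × 0.4066 = 0.3385 m

S_c ≈ 339 mm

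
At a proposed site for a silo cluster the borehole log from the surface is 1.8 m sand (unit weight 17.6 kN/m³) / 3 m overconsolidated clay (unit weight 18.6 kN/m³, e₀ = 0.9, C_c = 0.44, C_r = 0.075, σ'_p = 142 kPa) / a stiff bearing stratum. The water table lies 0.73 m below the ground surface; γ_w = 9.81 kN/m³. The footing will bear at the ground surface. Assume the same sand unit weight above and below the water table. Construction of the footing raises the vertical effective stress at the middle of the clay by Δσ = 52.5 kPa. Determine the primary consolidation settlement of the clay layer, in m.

Mid-depth of clay below the ground surface: z = 1.8 + 3/2 = 3.3 m.
Total vertical stress at mid-clay: σ_v = 17.6×1.8 + 18.6×1.5 = 59.58 kPa.
Pore pressure: u = 9.81×(3.3 − 0.73) = 25.212 kPa.
Initial effective stress: σ'_0 = σ_v − u = 59.58 − 25.212 = 34.368 kPa.
Final effective stress: σ'_f = 34.368 + 52.5 = 86.868 kPa.
σ'_f = 86.868 ≤ σ'_p = 142 kPa, so the clay remains overconsolidated and only the recompression index applies:
S_c = C_r·H/(1+e₀)·log₁₀(σ'_f/σ'_0) = 0.075×3/1.9×log₁₀(86.868/34.368)
    = 0.11842 × 0.40271 = 0.04769 m

S_c ≈ 0.0477 m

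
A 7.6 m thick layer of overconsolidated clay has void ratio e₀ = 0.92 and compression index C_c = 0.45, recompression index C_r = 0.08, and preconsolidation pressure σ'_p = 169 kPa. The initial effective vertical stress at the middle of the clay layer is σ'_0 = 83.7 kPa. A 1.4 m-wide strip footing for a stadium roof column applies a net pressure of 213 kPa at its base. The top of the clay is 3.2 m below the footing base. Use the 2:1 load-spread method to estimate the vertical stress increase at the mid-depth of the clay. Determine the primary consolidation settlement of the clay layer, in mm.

S_c ≈ 48.6 mm

Mid-depth of clay below the footing base: z = 3.2 + 7.6/2 = 7 m.
Stress increase at mid-clay by the 2:1 spreading method:
Δσ = qB/(B+z) = 213×1.4/(1.4+7) = 35.5 kPa
Final effective stress: σ'_f = 83.7 + 35.5 = 119.2 kPa.
σ'_f = 119.2 ≤ σ'_p = 169 kPa, so the clay remains overconsolidated and only the recompression index applies:
S_c = C_r·H/(1+e₀)·log₁₀(σ'_f/σ'_0) = 0.08×7.6/1.92×log₁₀(119.2/83.7)
    = 0.31666 × 0.15355 = 0.04862 m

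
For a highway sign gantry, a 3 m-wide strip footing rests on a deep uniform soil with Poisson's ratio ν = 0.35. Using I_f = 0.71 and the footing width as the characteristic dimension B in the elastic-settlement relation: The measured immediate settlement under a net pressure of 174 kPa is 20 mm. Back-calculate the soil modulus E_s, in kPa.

S_e = q·B·(1−ν²)/E_s · I_f  ⇒  E_s = q·B·(1−ν²)·I_f / S_e.
E_s = 174 × 3 × 0.8775 × 0.71 / 0.02 = 16260 kPa

E_s ≈ 16300 kPa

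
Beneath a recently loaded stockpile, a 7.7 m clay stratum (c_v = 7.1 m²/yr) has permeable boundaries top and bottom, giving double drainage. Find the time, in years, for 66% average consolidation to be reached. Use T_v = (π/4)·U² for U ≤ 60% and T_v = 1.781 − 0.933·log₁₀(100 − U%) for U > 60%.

t ≈ 0.735 years

Drainage path length: H_d = H/2 = 3.85 m (double drainage).
U > 60%: T_v = 1.781 − 0.933·log₁₀(100 − 66) = 0.35213.
t = T_v·H_d²/c_v = 0.35213×3.85²/7.1 = 0.7351 years.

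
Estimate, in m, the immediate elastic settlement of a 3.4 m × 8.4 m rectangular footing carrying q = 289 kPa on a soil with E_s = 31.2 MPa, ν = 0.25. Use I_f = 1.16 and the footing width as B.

S_e ≈ 0.0342 m

Immediate (elastic) settlement: S_e = q·B·(1−ν²)/E_s · I_f.
E_s = 31.2 MPa = 31200 kPa.
S_e = 289 × 3.4 × (1 − 0.25²) / 31200 × 1.16
    = 289 × 3.4 × 0.9375 / 31200 × 1.16
    = 0.03425 m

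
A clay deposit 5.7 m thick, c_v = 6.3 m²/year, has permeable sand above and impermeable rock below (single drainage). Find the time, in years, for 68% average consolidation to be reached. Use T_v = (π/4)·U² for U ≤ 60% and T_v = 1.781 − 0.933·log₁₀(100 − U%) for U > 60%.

t ≈ 1.94 years

Drainage path length: H_d = H = 5.7 m (single drainage).
U > 60%: T_v = 1.781 − 0.933·log₁₀(100 − 68) = 0.3767.
t = T_v·H_d²/c_v = 0.3767×5.7²/6.3 = 1.943 years.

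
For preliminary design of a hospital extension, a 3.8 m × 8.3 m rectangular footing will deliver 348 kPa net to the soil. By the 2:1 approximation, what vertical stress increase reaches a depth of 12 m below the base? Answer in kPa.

Δσ_z ≈ 34.2 kPa

By the 2:1 method the load spreads at 1 horizontal : 2 vertical, so at depth z the loaded area has grown by z in each plan dimension:
Δσ = qBL/((B+z)(L+z)) = 348×3.8×8.3/((3.8+12)(8.3+12)) = 34.221 kPa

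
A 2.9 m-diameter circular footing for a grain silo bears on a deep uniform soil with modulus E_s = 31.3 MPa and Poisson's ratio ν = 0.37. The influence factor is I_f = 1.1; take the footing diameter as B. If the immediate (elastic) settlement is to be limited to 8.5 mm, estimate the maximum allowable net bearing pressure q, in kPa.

q ≈ 96.6 kPa

E_s = 31.3 MPa = 31300 kPa.
S_e = q·B·(1−ν²)/E_s · I_f  ⇒  q = S_e·E_s / (B·(1−ν²)·I_f).
q = 0.0085 × 31300 / (2.9 × 0.8631 × 1.1) = 96.63 kPa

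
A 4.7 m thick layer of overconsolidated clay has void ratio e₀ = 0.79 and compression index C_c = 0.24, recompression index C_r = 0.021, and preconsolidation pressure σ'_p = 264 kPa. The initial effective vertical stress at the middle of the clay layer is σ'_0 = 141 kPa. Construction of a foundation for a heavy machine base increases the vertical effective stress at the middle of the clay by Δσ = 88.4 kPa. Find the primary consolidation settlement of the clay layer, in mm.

S_c ≈ 11.7 mm

Final effective stress: σ'_f = 141 + 88.4 = 229.4 kPa.
σ'_f = 229.4 ≤ σ'_p = 264 kPa, so the clay remains overconsolidated and only the recompression index applies:
S_c = C_r·H/(1+e₀)·log₁₀(σ'_f/σ'_0) = 0.021×4.7/1.79×log₁₀(229.4/141)
    = 0.05514 × 0.21137 = 0.01165 m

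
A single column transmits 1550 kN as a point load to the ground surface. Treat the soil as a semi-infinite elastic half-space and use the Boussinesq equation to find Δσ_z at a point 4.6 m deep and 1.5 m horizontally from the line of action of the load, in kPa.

Boussinesq vertical stress below a point load on an elastic half-space:
Δσ_z = 3P/(2πz²) · [1 + (r/z)²]^(−5/2)
r/z = 1.5/4.6 = 0.32609; [1+(r/z)²]^(−5/2) = 0.77676.
Δσ_z = 3×1550/(2π×4.6²) × 0.77676 = 34.975 × 0.77676 = 27.17 kPa

Δσ_z ≈ 27.2 kPa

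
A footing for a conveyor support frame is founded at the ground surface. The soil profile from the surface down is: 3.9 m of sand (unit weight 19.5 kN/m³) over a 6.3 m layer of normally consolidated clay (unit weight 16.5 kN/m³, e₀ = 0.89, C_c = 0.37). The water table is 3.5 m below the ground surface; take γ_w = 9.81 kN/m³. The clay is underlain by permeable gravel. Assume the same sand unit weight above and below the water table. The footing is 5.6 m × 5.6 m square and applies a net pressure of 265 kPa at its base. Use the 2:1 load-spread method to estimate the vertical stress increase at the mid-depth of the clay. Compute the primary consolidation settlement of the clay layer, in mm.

Mid-depth of clay below the ground surface: z = 3.9 + 6.3/2 = 7.05 m.
Total vertical stress at mid-clay: σ_v = 19.5×3.9 + 16.5×3.15 = 128.03 kPa.
Pore pressure: u = 9.81×(7.05 − 3.5) = 34.825 kPa.
Initial effective stress: σ'_0 = σ_v − u = 128.03 − 34.825 = 93.205 kPa.
Stress increase at mid-clay by the 2:1 spreading method:
Δσ = qBL/((B+z)(L+z)) = 265×5.6×5.6/((5.6+7.05)(5.6+7.05)) = 51.933 kPa
Final effective stress: σ'_f = σ'_0 + Δσ = 93.205 + 51.933 = 145.14 kPa.
Normally consolidated clay, so the full stress increment lies on the virgin compression line:
S_c = C_c·H/(1+e₀)·log₁₀(σ'_f/σ'_0) = 0.37×6.3/(1+0.89)×log₁₀(145.14/93.205)
    = 1.2333 × 0.19235 = 0.2372 m

S_c ≈ 237 mm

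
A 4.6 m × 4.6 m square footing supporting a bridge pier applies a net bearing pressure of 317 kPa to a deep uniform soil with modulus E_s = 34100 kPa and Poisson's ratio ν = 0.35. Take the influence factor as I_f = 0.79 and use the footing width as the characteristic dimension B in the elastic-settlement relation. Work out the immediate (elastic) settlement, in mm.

Immediate (elastic) settlement: S_e = q·B·(1−ν²)/E_s · I_f.
S_e = 317 × 4.6 × (1 − 0.35²) / 34100 × 0.79
    = 317 × 4.6 × 0.8775 / 34100 × 0.79
    = 0.02964 m = 29.64 mm

S_e ≈ 29.6 mm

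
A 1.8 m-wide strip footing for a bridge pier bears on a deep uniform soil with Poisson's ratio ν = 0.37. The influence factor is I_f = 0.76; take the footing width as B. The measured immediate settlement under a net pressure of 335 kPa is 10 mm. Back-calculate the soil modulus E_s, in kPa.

S_e = q·B·(1−ν²)/E_s · I_f  ⇒  E_s = q·B·(1−ν²)·I_f / S_e.
E_s = 335 × 1.8 × 0.8631 × 0.76 / 0.01 = 39550 kPa

E_s ≈ 39600 kPa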